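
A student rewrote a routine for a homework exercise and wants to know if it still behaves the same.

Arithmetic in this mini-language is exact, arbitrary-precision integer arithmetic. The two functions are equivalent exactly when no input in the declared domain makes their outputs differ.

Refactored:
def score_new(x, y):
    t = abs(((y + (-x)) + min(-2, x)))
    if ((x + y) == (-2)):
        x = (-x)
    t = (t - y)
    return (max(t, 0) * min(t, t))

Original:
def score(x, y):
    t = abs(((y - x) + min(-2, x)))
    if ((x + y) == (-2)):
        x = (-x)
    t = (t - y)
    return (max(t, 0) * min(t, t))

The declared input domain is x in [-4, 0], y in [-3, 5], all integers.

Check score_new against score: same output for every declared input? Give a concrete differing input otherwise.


Behavior is preserved: although arithmetic usage differs, the outputs never diverge.
One worked example (x=-4, y=1) — score: t=1, then ((x + y) == (-2)) is false, then t=0, then returns 0; score_new: t=1, then ((x + y) == (-2)) is false, then t=0, then returns 0; agreement on 0.
Across all 45 domain points the two functions coincide.
verdict: equivalent


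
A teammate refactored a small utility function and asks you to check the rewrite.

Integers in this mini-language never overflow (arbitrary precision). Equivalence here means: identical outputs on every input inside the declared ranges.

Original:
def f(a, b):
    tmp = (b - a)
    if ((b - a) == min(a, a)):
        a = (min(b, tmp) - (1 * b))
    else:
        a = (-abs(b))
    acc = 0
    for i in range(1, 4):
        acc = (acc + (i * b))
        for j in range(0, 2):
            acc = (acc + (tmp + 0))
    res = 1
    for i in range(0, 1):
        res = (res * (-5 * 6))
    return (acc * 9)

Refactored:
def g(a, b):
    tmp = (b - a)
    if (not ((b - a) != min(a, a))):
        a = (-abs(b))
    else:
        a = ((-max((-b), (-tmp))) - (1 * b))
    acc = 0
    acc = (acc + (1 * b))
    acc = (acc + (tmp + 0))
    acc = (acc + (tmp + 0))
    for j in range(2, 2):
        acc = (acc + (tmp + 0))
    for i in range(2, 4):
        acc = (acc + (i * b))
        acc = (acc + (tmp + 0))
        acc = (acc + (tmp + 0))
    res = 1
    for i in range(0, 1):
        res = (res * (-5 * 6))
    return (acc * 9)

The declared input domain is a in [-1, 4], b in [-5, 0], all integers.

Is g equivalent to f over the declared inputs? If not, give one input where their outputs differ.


The edit looks behavioral (`((b - a) == min(a, a))` became `((b - a) != min(a, a))`), but over these ranges it never changes the outcome.
Spot check at a=3, b=0 — f: tmp := -3 | ((b - a) == min(a, a)): false | a := 0 | acc := 0 | iter i=1: | acc := 0 | iter j=0: | acc := -3 | iter j=1: | acc := -6 | iter i=2: | acc := -6 | iter j=0: | acc := -9 | iter j=1: | acc := -12 | iter i=3: | acc := -12 | iter j=0: | acc := -15 | iter j=1: | acc := -18 | res := 1 | iter i=0: | res := -30 | result -162. g: tmp := -3 | (not ((b - a) != min(a, a))): false | a := -3 | acc := 0 | acc := 0 | acc := -3 | acc := -6 | loop over j: empty range | iter i=2: | acc := -6 | acc := -9 | acc := -12 | iter i=3: | acc := -12 | acc := -15 | acc := -18 | res := 1 | iter i=0: | res := -30 | result -162. Both give -162.
Sweeping the whole domain (36 inputs) finds no disagreement.
verdict: equivalent


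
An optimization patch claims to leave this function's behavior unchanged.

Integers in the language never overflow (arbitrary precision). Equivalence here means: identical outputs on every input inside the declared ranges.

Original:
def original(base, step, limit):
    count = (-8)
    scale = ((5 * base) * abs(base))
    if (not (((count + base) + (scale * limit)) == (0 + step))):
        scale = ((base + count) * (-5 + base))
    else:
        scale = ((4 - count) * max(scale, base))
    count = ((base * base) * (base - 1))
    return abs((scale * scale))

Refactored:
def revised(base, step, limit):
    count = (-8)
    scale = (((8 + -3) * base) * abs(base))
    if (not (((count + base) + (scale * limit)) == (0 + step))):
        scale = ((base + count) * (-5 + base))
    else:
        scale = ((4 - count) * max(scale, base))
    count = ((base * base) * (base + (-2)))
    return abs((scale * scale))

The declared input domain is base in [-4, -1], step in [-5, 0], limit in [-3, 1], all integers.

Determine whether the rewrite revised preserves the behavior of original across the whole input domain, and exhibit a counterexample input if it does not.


Equivalent. The one real change (`1` became `2`) has no effect anywhere in the declared ranges.
An exhaustive pass over the 120 declared inputs shows identical outputs.
Spot check at base=-2, step=-4, limit=-1 — original: count := -8 | scale := -20 | (not (((count + base) + (scale * limit)) == (0 + step))): true | scale := 70 | count := -12 | result 4900. revised: count := -8 | scale := -20 | (not (((count + base) + (scale * limit)) == (0 + step))): true | scale := 70 | count := -16 | result 4900. Both give 4900.
verdict: equivalent


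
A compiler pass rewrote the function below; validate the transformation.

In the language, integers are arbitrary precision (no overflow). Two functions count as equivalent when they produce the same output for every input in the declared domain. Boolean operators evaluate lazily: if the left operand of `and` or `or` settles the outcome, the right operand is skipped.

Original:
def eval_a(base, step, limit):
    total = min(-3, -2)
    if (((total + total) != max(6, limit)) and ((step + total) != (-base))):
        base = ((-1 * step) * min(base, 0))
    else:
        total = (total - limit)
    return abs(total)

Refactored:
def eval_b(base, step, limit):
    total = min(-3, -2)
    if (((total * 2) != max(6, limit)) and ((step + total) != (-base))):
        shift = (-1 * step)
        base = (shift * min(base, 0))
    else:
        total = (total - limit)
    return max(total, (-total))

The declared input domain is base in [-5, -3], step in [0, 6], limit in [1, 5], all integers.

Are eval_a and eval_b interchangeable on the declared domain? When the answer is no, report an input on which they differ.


The two versions differ — the changes include arithmetic usage differs, constant usage differs, local variable names differ, min/max/abs usage differs, statement counts differ.
Tracing base=-5, step=4, limit=3: eval_a: total = -3; (((total + total) != max(6, limit)) and ((step + total) != (-base))) -> true; base = 20; return 3 | eval_b: total = -3; (((total * 2) != max(6, limit)) and ((step + total) != (-base))) -> true; shift = -4; base = 20; return 3 — matching result 3.
Checked all 105 inputs in the declared domain: the outputs agree on every one.
verdict: equivalent


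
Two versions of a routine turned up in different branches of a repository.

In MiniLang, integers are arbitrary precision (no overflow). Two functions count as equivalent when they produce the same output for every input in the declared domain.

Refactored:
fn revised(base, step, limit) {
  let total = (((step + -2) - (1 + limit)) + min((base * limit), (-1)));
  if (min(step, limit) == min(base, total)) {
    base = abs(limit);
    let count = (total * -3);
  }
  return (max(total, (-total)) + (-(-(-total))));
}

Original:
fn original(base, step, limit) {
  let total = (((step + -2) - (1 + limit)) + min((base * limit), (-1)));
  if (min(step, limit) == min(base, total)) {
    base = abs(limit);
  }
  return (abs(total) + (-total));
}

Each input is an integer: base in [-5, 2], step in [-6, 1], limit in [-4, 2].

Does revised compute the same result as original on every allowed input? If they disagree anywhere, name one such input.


The two versions differ — the changes include local variable names differ; also arithmetic usage differs; also constant usage differs; also statement counts differ; also min/max/abs usage differs.
Spot check at base=-3, step=-1, limit=-2 — original: total=-3, then (min(step, limit) == min(base, total)) is false, then returns 6. revised: total=-3, then (min(step, limit) == min(base, total)) is false, then returns 6. Both give 6.
An exhaustive pass over the 448 declared inputs shows identical outputs.
verdict: equivalent


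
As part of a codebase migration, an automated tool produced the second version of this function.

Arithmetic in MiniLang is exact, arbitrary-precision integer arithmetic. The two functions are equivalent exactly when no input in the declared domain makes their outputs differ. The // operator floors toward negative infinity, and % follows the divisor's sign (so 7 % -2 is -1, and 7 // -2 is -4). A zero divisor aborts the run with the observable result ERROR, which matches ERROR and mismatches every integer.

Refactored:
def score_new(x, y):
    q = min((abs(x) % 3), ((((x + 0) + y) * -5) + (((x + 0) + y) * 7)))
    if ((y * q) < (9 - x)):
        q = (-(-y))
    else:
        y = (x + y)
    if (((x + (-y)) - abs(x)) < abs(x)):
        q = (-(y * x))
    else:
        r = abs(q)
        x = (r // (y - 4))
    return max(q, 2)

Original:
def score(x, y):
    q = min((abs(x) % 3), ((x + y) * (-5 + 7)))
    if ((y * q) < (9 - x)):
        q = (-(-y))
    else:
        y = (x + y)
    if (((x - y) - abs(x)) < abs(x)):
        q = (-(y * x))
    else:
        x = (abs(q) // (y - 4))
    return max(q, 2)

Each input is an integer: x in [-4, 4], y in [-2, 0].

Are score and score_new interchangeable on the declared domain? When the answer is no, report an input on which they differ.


Changes here: local variable names differ; also statement counts differ; also arithmetic usage differs; also constant usage differs; the full 27-point sweep finds no disagreement.
verdict: equivalent


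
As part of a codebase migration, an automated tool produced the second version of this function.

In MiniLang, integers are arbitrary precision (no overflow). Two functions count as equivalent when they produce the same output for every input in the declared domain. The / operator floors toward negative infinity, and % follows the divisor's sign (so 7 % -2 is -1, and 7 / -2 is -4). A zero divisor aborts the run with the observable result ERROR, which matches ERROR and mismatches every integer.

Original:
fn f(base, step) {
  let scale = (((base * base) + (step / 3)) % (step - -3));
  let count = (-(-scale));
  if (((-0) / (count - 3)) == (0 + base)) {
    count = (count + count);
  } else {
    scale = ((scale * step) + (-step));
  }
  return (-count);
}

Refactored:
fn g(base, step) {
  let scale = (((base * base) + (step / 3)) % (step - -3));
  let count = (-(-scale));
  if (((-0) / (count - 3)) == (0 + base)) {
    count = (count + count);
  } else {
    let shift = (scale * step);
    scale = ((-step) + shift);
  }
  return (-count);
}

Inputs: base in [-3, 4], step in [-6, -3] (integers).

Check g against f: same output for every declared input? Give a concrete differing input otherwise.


Side by side, the visible changes include: statement counts differ, plus local variable names differ.
One worked example (base=0, step=-3) — f: division by zero -> ERROR; g: division by zero -> ERROR; agreement on ERROR.
Every one of the 32 inputs gives matching results.
verdict: equivalent


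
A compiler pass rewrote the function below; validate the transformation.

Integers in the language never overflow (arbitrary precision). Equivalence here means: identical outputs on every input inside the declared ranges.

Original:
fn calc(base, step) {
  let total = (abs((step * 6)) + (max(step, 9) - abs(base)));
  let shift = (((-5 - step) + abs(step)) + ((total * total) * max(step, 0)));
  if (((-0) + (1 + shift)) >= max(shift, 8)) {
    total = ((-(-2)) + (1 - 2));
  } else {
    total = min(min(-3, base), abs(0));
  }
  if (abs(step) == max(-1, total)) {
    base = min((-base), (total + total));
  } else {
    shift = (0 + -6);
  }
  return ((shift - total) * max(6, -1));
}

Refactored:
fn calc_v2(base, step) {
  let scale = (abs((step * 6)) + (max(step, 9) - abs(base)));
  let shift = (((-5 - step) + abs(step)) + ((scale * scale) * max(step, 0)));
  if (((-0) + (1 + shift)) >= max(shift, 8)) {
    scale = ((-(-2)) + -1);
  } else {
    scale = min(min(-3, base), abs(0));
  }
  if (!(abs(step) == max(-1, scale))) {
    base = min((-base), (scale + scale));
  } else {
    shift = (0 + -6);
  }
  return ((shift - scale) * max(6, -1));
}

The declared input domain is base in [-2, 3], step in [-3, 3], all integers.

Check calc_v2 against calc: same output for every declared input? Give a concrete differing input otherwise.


Run the pair on base=-2, step=-3.
calc: total=25, then shift=1, then (((-0) + (1 + shift)) >= max(shift, 8)) is false, then total=-3, then (abs(step) == max(-1, total)) is false, then shift=-6, then returns -18
calc_v2: scale=25, then shift=1, then (((-0) + (1 + shift)) >= max(shift, 8)) is false, then scale=-3, then (!(abs(step) == max(-1, scale))) is true, then base=-6, then returns 24
-18 != 24, so the rewrite changes behavior.
verdict: not equivalent; witness: base=-2, step=-3


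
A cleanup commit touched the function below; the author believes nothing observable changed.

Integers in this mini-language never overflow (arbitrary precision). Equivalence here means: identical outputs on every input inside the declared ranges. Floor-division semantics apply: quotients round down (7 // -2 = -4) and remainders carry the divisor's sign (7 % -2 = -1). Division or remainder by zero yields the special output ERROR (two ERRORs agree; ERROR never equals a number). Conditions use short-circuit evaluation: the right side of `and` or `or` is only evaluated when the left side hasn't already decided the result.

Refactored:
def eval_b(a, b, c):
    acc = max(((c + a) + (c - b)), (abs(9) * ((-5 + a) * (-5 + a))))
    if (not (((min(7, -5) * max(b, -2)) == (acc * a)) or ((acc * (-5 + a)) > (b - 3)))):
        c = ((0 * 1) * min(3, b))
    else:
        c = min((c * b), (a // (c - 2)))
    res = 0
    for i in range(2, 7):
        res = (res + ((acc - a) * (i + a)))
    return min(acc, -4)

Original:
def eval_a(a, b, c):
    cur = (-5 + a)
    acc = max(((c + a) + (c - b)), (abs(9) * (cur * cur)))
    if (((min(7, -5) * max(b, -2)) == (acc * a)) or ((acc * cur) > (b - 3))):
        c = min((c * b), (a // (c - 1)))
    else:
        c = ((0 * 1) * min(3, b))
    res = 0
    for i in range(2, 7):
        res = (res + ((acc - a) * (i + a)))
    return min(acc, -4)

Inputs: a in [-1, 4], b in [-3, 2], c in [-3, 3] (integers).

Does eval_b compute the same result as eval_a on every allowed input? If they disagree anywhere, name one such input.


At a=0, b=0, c=1: eval_a gives ERROR, eval_b gives -4.
verdict: not equivalent; witness: a=0, b=0, c=1


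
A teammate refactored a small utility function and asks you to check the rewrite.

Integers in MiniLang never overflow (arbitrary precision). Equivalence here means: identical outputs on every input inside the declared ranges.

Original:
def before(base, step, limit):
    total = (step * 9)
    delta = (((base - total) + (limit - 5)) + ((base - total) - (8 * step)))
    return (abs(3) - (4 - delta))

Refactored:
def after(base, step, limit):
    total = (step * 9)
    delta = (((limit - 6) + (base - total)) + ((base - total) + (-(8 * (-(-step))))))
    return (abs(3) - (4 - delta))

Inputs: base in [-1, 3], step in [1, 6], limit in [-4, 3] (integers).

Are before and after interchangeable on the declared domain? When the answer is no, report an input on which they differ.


The rewrite breaks on base=-1, step=1, limit=-4, where the results are -38 and -39.
before: total = 9; delta = -37; return -38
after: total = 9; delta = -38; return -39
verdict: not equivalent; witness: base=-1, step=1, limit=-4


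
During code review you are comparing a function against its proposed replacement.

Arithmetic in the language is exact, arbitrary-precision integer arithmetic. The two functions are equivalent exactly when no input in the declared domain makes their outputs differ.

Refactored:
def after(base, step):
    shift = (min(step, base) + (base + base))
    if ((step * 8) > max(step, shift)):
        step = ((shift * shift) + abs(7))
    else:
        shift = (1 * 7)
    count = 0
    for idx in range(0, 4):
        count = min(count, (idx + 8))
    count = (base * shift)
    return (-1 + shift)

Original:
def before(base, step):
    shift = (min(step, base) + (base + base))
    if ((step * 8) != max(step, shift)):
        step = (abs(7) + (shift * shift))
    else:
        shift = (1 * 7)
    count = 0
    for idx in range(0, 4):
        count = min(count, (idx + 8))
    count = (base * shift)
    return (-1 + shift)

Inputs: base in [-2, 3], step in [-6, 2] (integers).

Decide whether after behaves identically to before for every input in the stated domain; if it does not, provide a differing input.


base=-2, step=-6 yields -11 from before but 6 from after.
verdict: not equivalent; witness: base=-2, step=-6


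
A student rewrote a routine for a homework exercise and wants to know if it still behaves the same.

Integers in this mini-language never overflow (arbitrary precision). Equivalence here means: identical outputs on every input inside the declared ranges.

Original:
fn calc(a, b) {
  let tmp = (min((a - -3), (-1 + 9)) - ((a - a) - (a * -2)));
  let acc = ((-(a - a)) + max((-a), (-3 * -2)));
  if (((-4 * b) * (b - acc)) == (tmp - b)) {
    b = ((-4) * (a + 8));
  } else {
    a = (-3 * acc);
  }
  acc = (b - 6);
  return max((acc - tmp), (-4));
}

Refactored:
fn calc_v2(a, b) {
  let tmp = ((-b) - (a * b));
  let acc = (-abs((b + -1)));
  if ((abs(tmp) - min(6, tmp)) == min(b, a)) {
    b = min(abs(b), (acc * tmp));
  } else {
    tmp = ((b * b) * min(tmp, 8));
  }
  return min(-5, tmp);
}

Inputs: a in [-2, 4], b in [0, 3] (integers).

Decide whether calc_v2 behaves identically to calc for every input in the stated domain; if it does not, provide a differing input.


Consider the input a=-2, b=0.
calc: tmp=5, then acc=6, then (((-4 * b) * (b - acc)) == (tmp - b)) is false, then a=-18, then acc=-6, then returns -4
calc_v2: tmp=0, then acc=-1, then ((abs(tmp) - min(6, tmp)) == min(b, a)) is false, then tmp=0, then returns -5
-4 vs -5 — the two versions disagree here.
verdict: not equivalent; witness: a=-2, b=0


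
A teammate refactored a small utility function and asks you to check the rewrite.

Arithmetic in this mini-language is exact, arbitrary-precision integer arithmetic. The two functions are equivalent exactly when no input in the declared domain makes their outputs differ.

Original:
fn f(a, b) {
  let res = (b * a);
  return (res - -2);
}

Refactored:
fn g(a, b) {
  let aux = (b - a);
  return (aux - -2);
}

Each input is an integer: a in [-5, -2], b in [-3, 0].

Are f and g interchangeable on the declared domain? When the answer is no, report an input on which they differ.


a=-5, b=-3 yields 17 from f but 4 from g.
verdict: not equivalent; witness: a=-5, b=-3


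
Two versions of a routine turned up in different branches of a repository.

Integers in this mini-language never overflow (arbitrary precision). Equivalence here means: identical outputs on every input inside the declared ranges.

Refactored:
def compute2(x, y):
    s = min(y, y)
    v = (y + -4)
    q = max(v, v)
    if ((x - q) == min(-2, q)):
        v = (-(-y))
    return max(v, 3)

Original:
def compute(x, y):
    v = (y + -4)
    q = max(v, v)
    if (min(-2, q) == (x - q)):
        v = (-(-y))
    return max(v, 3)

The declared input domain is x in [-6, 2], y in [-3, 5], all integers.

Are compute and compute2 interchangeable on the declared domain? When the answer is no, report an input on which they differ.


The two versions differ — the changes include min/max/abs usage differs, plus statement counts differ, plus local variable names differ.
Tracing x=-4, y=2: compute: v becomes -2; next q becomes -2; next (min(-2, q) == (x - q)) evaluates to true; next v becomes 2; next final value 3 | compute2: s becomes 2; next v becomes -2; next q becomes -2; next ((x - q) == min(-2, q)) evaluates to true; next v becomes 2; next final value 3 — matching result 3.
Sweeping the whole domain (81 inputs) finds no disagreement.
verdict: equivalent


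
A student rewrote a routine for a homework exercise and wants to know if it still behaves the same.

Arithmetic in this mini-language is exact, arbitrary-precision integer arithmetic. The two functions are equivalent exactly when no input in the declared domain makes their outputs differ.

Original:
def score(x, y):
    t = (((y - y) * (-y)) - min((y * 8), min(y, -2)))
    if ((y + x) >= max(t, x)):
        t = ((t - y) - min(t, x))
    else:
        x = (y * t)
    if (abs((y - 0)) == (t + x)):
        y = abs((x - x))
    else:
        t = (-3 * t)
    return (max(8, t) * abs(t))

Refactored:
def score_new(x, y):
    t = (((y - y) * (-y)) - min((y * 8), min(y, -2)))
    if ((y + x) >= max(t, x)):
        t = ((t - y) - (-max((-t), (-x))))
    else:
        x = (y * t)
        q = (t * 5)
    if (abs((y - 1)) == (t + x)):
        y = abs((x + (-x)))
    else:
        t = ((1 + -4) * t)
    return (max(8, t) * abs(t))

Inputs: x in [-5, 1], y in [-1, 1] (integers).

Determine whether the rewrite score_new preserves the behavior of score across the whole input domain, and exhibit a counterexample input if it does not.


Equivalent. The suspicious edit (`0` became `1`) never changes the result for any input inside the declared domain.
Across all 21 domain points the two functions coincide.
Spot check at x=1, y=-1 — score: t = 8; ((y + x) >= max(t, x)) -> false; x = -8; (abs((y - 0)) == (t + x)) -> false; t = -24; return 192. score_new: t = 8; ((y + x) >= max(t, x)) -> false; x = -8; q = 40; (abs((y - 1)) == (t + x)) -> false; t = -24; return 192. Both give 192.
verdict: equivalent


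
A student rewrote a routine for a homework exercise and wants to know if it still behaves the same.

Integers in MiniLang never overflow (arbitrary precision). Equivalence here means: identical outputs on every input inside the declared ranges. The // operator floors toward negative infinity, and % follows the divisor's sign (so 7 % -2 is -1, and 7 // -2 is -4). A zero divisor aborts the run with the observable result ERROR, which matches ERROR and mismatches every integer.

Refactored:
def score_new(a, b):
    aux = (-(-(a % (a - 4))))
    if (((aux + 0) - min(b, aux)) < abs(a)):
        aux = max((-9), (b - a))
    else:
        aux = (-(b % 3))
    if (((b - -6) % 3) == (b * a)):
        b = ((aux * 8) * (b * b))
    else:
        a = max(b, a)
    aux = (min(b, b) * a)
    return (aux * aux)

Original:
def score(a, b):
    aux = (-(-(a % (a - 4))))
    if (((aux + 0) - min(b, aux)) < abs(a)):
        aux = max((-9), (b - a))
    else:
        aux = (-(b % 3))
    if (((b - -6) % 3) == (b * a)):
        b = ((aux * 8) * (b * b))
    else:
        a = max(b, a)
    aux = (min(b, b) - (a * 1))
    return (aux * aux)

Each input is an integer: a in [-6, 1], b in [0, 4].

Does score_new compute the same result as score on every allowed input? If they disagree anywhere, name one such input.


Consider the input a=-6, b=0.
score: aux = -6; (((aux + 0) - min(b, aux)) < abs(a)) -> true; aux = 6; (((b - -6) % 3) == (b * a)) -> true; b = 0; aux = 6; return 36
score_new: aux = -6; (((aux + 0) - min(b, aux)) < abs(a)) -> true; aux = 6; (((b - -6) % 3) == (b * a)) -> true; b = 0; aux = 0; return 0
36 and 0 differ, so these are not the same function on this domain.
verdict: not equivalent; witness: a=-6, b=0


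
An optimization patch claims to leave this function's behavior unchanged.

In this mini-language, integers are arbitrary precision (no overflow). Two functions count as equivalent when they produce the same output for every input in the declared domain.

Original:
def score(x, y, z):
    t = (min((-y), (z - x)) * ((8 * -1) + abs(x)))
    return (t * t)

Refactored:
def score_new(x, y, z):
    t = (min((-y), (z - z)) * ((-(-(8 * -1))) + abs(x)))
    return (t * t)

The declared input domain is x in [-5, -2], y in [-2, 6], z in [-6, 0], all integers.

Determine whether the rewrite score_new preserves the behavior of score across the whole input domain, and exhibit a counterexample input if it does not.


Run the pair on x=-5, y=-2, z=-6.
score: t := 3 | result 9
score_new: t := 0 | result 0
9 != 0, so the rewrite changes behavior.
verdict: not equivalent; witness: x=-5, y=-2, z=-6


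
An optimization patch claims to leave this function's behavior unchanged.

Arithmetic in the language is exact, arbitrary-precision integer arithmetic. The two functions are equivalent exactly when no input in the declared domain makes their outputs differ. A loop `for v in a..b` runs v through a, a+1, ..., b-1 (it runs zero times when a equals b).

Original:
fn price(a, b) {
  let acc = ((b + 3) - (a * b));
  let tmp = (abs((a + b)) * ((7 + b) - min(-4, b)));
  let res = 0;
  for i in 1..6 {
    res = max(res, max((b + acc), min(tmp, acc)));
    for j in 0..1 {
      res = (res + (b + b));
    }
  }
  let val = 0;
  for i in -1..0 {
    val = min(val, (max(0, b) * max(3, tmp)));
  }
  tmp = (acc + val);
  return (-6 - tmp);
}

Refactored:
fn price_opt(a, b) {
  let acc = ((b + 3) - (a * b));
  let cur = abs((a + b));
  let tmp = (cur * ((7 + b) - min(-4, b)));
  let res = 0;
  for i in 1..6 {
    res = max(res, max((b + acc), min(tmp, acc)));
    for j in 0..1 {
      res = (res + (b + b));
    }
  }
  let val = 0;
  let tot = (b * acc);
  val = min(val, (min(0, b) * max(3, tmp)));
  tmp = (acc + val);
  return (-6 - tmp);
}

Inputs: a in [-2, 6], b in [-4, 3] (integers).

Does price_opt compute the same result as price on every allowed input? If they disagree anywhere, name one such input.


The rewrite breaks on a=-2, b=-4, where the results are 3 and 171.
price: acc = -9; tmp = 42; res = 0; [i=1]; res = 0; [j=0]; res = -8; [i=2]; res = -8; [j=0]; res = -16; [i=3]; res = -9; [j=0]; res = -17; [i=4]; res = -9; [j=0]; res = -17; [i=5]; res = -9; [j=0]; res = -17; val = 0; [i=-1]; val = 0; tmp = -9; return 3
price_opt: acc = -9; cur = 6; tmp = 42; res = 0; [i=1]; res = 0; [j=0]; res = -8; [i=2]; res = -8; [j=0]; res = -16; [i=3]; res = -9; [j=0]; res = -17; [i=4]; res = -9; [j=0]; res = -17; [i=5]; res = -9; [j=0]; res = -17; val = 0; tot = 36; val = -168; tmp = -177; return 171
verdict: not equivalent; witness: a=-2, b=-4


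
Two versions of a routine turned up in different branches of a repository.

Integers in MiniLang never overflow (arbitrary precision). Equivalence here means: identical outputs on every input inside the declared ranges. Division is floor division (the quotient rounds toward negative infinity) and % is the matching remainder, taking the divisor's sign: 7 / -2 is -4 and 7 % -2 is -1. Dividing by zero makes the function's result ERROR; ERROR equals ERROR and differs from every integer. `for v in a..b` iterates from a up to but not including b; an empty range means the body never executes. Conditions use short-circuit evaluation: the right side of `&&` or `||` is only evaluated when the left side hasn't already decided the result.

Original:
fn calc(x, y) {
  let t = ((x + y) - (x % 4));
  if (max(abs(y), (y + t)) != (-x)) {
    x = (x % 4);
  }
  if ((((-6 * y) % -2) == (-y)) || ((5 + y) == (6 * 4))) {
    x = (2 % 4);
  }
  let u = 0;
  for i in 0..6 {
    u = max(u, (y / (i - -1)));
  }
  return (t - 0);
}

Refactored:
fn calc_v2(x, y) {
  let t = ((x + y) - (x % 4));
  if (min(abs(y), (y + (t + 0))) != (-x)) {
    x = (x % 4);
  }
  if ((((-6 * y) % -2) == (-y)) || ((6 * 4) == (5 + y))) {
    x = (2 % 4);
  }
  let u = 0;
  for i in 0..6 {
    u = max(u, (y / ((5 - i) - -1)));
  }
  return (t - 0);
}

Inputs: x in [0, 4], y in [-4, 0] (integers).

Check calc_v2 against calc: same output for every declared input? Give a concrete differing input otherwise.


Equivalent. One difference looks behavioral, but it never changes the outcome for any declared input.
Sweeping the whole domain (25 inputs) finds no disagreement.
Spot check at x=3, y=-4 — calc: t=-4, then (max(abs(y), (y + t)) != (-x)) is true, then x=3, then ((((-6 * y) % -2) == (-y)) || ((5 + y) == (6 * 4))) is false, then u=0, then (i=0), then u=0, then (i=1), then u=0, then (i=2), then u=0, then (i=3), then u=0, then (i=4), then u=0, then (i=5), then u=0, then returns -4. calc_v2: t=-4, then (min(abs(y), (y + (t + 0))) != (-x)) is true, then x=3, then ((((-6 * y) % -2) == (-y)) || ((6 * 4) == (5 + y))) is false, then u=0, then (i=0), then u=0, then (i=1), then u=0, then (i=2), then u=0, then (i=3), then u=0, then (i=4), then u=0, then (i=5), then u=0, then returns -4. Both give -4.
verdict: equivalent


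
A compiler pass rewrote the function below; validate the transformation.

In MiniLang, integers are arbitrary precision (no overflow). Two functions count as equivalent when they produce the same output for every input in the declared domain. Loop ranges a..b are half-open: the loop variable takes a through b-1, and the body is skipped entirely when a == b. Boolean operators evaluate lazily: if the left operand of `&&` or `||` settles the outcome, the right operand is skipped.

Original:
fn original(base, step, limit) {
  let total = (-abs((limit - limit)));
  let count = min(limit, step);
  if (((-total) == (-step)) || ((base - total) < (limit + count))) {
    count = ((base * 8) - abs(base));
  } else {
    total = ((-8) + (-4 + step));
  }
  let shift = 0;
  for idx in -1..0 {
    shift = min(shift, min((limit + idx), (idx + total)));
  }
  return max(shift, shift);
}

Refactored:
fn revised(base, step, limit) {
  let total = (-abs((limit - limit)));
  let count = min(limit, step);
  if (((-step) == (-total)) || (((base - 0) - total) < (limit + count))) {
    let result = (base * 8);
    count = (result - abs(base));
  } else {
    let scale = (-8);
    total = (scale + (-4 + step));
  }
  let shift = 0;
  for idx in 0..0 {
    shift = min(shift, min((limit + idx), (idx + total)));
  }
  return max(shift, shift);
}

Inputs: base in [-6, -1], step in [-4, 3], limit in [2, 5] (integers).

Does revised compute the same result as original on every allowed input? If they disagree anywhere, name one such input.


Evaluate both at base=-6, step=-4, limit=2.
original: total = 0; count = -4; (((-total) == (-step)) || ((base - total) < (limit + count))) -> true; count = -54; shift = 0; [idx=-1]; shift = -1; return -1
revised: total = 0; count = -4; (((-step) == (-total)) || (((base - 0) - total) < (limit + count))) -> true; result = -48; count = -54; shift = 0; the idx loop: no iterations; return 0
-1 against 0: the behavior changed.
verdict: not equivalent; witness: base=-6, step=-4, limit=2


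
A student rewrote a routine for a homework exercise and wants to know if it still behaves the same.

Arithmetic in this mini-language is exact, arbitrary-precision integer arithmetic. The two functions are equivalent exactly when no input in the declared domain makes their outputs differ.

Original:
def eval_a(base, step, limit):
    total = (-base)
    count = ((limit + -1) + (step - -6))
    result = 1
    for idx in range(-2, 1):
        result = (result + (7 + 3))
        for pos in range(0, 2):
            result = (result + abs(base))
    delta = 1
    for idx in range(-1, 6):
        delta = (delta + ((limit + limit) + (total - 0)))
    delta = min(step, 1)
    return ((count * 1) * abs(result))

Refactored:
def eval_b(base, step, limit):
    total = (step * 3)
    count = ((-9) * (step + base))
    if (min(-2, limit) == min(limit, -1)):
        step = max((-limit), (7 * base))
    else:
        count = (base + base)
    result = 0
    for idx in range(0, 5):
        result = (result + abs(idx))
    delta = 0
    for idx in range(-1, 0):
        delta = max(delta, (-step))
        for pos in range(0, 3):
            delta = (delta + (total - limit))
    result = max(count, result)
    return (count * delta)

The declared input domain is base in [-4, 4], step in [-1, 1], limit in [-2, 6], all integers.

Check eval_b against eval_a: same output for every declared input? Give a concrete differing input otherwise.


Consider the input base=-4, step=-1, limit=-2.
eval_a: total = 4; count = 2; result = 1; [idx=-2]; result = 11; [pos=0]; result = 15; [pos=1]; result = 19; [idx=-1]; result = 29; [pos=0]; result = 33; [pos=1]; result = 37; [idx=0]; result = 47; [pos=0]; result = 51; [pos=1]; result = 55; delta = 1; [idx=-1]; delta = 1; [idx=0]; delta = 1; [idx=1]; delta = 1; [idx=2]; delta = 1; [idx=3]; delta = 1; [idx=4]; delta = 1; [idx=5]; delta = 1; delta = -1; return 110
eval_b: total = -3; count = 45; (min(-2, limit) == min(limit, -1)) -> true; step = 2; result = 0; [idx=0]; result = 0; [idx=1]; result = 1; [idx=2]; result = 3; [idx=3]; result = 6; [idx=4]; result = 10; delta = 0; [idx=-1]; delta = 0; [pos=0]; delta = -1; [pos=1]; delta = -2; [pos=2]; delta = -3; result = 45; return -135
110 != -135, so the rewrite changes behavior.
verdict: not equivalent; witness: base=-4, step=-1, limit=-2


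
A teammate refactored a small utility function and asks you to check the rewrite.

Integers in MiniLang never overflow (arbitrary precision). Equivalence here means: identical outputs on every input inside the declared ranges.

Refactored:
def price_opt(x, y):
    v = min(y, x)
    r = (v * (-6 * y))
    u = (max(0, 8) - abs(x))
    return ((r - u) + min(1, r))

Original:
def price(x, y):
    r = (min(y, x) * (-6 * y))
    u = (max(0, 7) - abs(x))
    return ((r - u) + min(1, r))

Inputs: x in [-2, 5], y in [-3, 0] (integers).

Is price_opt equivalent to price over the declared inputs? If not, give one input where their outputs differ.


At x=-2, y=-3: price gives -113, price_opt gives -114.
verdict: not equivalent; witness: x=-2, y=-3


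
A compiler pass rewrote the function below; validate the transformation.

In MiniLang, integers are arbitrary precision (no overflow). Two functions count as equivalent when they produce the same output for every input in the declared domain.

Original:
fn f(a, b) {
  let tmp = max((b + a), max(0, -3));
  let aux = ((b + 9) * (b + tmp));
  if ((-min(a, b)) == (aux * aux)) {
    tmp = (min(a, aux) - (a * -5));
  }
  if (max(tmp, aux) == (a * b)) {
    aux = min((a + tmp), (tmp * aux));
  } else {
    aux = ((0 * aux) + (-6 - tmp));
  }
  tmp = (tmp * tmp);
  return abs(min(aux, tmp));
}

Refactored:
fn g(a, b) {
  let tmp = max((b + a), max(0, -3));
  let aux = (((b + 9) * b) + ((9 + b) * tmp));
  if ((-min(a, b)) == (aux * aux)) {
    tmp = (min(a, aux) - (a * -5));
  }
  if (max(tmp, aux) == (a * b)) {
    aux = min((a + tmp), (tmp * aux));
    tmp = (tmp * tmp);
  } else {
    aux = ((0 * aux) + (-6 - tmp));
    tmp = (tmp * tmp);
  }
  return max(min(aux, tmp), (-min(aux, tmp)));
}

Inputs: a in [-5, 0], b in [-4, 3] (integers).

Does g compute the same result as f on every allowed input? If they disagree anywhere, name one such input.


The two versions differ — the changes include arithmetic usage differs, plus min/max/abs usage differs, plus constant usage differs, plus statement counts differ.
As a probe, take a=0, b=-1: f runs tmp becomes 0; next aux becomes -8; next ((-min(a, b)) == (aux * aux)) evaluates to false; next (max(tmp, aux) == (a * b)) evaluates to true; next aux becomes 0; next tmp becomes 0; next final value 0; g runs tmp becomes 0; next aux becomes -8; next ((-min(a, b)) == (aux * aux)) evaluates to false; next (max(tmp, aux) == (a * b)) evaluates to true; next aux becomes 0; next tmp becomes 0; next final value 0; both end at 0.
Every one of the 48 inputs gives matching results.
verdict: equivalent


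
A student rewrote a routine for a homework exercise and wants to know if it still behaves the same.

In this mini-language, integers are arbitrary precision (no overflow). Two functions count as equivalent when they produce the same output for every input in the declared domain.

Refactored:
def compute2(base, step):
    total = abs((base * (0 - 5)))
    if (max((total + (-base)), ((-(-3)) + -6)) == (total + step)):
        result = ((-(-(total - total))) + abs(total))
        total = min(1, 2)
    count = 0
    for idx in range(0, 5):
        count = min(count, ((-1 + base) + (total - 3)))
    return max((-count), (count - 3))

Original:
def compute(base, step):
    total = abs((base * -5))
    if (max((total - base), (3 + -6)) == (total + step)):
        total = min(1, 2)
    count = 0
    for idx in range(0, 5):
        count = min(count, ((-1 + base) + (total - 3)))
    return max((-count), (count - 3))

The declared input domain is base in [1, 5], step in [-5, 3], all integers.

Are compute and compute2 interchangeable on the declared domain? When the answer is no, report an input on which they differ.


Although min/max/abs usage differs, arithmetic usage differs, constant usage differs, local variable names differ, statement counts differ, 45/45 inputs agree.
verdict: equivalent


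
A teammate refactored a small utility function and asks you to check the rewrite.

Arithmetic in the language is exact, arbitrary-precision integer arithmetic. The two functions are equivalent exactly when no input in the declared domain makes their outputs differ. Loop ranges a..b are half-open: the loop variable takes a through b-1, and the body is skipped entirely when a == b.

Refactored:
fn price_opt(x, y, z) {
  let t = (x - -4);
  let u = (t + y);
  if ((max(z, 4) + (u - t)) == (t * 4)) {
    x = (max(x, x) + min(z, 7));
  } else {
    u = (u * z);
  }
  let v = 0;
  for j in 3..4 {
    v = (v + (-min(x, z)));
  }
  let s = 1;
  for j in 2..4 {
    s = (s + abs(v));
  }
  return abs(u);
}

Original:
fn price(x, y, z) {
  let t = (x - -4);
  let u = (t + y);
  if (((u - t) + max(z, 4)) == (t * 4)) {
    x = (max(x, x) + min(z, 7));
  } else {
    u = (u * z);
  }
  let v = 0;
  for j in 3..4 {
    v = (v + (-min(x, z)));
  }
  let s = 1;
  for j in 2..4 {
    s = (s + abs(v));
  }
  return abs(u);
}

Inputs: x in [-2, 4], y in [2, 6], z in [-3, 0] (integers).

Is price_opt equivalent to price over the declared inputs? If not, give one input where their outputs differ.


Behavior is preserved: although same computation, different form, the outputs never diverge.
Tracing x=3, y=2, z=-3: price: t becomes 7; next u becomes 9; next (((u - t) + max(z, 4)) == (t * 4)) evaluates to false; next u becomes -27; next v becomes 0; next at j=3:; next v becomes 3; next s becomes 1; next at j=2:; next s becomes 4; next at j=3:; next s becomes 7; next final value 27 | price_opt: t becomes 7; next u becomes 9; next ((max(z, 4) + (u - t)) == (t * 4)) evaluates to false; next u becomes -27; next v becomes 0; next at j=3:; next v becomes 3; next s becomes 1; next at j=2:; next s becomes 4; next at j=3:; next s becomes 7; next final value 27 — matching result 27.
Sweeping the whole domain (140 inputs) finds no disagreement.
verdict: equivalent


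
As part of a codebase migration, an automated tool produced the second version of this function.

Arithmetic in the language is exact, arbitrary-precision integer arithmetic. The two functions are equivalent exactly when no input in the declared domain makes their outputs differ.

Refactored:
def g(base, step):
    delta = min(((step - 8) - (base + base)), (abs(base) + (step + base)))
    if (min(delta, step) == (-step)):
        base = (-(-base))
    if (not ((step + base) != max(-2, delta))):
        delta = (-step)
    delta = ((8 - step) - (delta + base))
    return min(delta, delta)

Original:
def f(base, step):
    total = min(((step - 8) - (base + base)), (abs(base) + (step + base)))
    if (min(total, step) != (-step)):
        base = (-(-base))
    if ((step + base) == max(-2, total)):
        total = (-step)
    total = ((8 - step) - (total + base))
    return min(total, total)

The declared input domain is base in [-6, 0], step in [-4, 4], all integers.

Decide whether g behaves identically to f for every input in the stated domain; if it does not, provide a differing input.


There is a behavioral-looking edit here, yet the outcome never shifts on this domain.
One worked example (base=-5, step=3) — f: total = 3; (min(total, step) != (-step)) -> true; base = -5; ((step + base) == max(-2, total)) -> false; total = 7; return 7; g: delta = 3; (min(delta, step) == (-step)) -> false; (not ((step + base) != max(-2, delta))) -> false; delta = 7; return 7; agreement on 7.
Sweeping the whole domain (63 inputs) finds no disagreement.
verdict: equivalent
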